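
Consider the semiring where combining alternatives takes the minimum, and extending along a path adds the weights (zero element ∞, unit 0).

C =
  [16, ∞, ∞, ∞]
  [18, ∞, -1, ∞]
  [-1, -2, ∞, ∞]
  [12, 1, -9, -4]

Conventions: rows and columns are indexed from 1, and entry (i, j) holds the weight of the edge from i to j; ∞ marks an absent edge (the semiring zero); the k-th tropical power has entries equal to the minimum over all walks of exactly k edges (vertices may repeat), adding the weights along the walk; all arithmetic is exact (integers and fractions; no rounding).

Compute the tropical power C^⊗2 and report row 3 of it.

C^⊗2:
  [32, ∞, ∞, ∞]
  [-2, -3, ∞, ∞]
  [15, ∞, -3, ∞]
  [-10, -11, -13, -8]
Answer: row 3 of C^⊗2 = [15, ∞, -3, ∞]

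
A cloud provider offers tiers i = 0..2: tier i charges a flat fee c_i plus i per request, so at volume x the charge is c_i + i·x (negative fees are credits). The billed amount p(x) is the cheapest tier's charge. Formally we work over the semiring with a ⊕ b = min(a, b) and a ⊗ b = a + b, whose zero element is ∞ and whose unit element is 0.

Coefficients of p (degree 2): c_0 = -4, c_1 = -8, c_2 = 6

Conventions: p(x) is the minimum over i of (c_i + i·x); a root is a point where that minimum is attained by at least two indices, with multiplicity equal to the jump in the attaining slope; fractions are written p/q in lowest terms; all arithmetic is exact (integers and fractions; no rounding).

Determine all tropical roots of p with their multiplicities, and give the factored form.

hull edge (i=0, c=-4) to (i=1, c=-8): slope -4, span 1
hull edge (i=1, c=-8) to (i=2, c=6): slope 14, span 1
Factored form: p(x) = 6 ⊗ (x ⊕ (-14)) ⊗ (x ⊕ 4)
Answer: roots = -14 (mult 1), 4 (mult 1)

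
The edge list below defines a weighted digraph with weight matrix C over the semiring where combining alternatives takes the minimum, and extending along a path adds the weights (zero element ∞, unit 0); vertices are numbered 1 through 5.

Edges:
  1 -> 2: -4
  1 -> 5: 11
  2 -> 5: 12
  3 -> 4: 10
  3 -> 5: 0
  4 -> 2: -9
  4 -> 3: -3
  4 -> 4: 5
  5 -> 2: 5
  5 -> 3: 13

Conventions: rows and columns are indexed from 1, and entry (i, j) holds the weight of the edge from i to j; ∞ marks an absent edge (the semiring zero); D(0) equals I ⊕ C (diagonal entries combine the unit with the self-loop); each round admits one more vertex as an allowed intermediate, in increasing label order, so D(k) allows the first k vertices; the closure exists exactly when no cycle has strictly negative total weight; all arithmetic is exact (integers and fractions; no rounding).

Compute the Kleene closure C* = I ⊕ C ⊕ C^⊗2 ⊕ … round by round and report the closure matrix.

D(0):
  [0, -4, ∞, ∞, 11]
  [∞, 0, ∞, ∞, 12]
  [∞, ∞, 0, 10, 0]
  [∞, -9, -3, 0, ∞]
  [∞, 5, 13, ∞, 0]
D(1):
  [0, -4, ∞, ∞, 11]
  [∞, 0, ∞, ∞, 12]
  [∞, ∞, 0, 10, 0]
  [∞, -9, -3, 0, ∞]
  [∞, 5, 13, ∞, 0]
D(2):
  [0, -4, ∞, ∞, 8]
  [∞, 0, ∞, ∞, 12]
  [∞, ∞, 0, 10, 0]
  [∞, -9, -3, 0, 3]
  [∞, 5, 13, ∞, 0]
D(3):
  [0, -4, ∞, ∞, 8]
  [∞, 0, ∞, ∞, 12]
  [∞, ∞, 0, 10, 0]
  [∞, -9, -3, 0, -3]
  [∞, 5, 13, 23, 0]
D(4):
  [0, -4, ∞, ∞, 8]
  [∞, 0, ∞, ∞, 12]
  [∞, 1, 0, 10, 0]
  [∞, -9, -3, 0, -3]
  [∞, 5, 13, 23, 0]
D(5):
  [0, -4, 21, 31, 8]
  [∞, 0, 25, 35, 12]
  [∞, 1, 0, 10, 0]
  [∞, -9, -3, 0, -3]
  [∞, 5, 13, 23, 0]
Answer: C* = [[0, -4, 21, 31, 8], [∞, 0, 25, 35, 12], [∞, 1, 0, 10, 0], [∞, -9, -3, 0, -3], [∞, 5, 13, 23, 0]]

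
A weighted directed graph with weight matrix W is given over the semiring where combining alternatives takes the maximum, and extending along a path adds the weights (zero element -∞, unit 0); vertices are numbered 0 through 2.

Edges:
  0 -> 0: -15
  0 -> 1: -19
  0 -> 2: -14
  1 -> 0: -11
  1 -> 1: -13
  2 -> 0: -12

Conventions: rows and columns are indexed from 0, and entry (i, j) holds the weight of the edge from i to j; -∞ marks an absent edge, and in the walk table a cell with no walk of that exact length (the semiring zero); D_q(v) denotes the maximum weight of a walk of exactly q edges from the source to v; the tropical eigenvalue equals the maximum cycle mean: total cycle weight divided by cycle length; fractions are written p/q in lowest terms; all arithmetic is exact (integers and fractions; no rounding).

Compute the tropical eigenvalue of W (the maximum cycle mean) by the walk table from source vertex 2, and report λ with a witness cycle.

q=0: [-∞, -∞, 0]
q=1: [-12, -∞, -∞]
q=2: [-27, -31, -26]
q=3: [-38, -44, -41]
Optimal cycle mean attained by: cycle 0->2->0, total (-14) + (-12), length 2.
Answer: λ = -13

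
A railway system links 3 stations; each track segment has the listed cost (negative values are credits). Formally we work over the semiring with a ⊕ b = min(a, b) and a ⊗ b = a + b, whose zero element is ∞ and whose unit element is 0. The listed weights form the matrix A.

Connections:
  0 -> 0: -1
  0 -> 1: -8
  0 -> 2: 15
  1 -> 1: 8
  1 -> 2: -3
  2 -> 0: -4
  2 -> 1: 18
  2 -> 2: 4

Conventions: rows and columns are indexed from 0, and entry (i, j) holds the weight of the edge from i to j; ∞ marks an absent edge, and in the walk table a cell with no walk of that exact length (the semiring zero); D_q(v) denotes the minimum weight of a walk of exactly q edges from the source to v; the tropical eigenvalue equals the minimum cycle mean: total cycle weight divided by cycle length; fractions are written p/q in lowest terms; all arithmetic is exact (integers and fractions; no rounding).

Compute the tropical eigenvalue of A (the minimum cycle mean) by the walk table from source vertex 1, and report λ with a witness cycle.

q=0: [∞, 0, ∞]
q=1: [∞, 8, -3]
q=2: [-7, 15, 1]
q=3: [-8, -15, 5]
Optimal cycle mean attained by: cycle 0->1->2->0, total (-8) + (-3) + (-4), length 3.
Answer: λ = -5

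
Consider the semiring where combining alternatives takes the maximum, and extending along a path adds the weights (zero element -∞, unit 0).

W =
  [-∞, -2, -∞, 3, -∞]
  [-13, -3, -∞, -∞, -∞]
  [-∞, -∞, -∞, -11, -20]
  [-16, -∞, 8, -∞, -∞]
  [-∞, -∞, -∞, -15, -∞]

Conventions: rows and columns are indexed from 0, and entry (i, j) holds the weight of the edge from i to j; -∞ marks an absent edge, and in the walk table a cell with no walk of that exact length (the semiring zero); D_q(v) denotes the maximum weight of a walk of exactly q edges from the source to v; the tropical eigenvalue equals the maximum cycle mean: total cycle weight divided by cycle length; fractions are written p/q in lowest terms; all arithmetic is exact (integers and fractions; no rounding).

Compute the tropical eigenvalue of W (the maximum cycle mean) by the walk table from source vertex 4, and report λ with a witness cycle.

q=0: [-∞, -∞, -∞, -∞, 0]
q=1: [-∞, -∞, -∞, -15, -∞]
q=2: [-31, -∞, -7, -∞, -∞]
q=3: [-∞, -33, -∞, -18, -27]
q=4: [-34, -36, -10, -42, -∞]
q=5: [-49, -36, -34, -21, -30]
Optimal cycle mean attained by: cycle 2->3->2, total (-11) + 8, length 2.
Answer: λ = -3/2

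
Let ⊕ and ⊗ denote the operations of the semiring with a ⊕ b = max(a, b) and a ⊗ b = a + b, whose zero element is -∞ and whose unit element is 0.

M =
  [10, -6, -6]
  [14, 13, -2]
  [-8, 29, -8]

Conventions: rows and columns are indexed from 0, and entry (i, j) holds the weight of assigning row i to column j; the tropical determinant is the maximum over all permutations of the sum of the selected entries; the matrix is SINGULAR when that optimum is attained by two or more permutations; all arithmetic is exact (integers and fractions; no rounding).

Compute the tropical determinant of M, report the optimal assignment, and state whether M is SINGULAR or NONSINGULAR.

σ = (0, 1, 2): 10 + 13 + (-8) = 15
σ = (0, 2, 1): 10 + (-2) + 29 = 37
σ = (1, 0, 2): (-6) + 14 + (-8) = 0
σ = (1, 2, 0): (-6) + (-2) + (-8) = -16
σ = (2, 0, 1): (-6) + 14 + 29 = 37
σ = (2, 1, 0): (-6) + 13 + (-8) = -1
Optimal value attained by: σ = (0, 2, 1).
Answer: det⊕(M) = 37; verdict: SINGULAR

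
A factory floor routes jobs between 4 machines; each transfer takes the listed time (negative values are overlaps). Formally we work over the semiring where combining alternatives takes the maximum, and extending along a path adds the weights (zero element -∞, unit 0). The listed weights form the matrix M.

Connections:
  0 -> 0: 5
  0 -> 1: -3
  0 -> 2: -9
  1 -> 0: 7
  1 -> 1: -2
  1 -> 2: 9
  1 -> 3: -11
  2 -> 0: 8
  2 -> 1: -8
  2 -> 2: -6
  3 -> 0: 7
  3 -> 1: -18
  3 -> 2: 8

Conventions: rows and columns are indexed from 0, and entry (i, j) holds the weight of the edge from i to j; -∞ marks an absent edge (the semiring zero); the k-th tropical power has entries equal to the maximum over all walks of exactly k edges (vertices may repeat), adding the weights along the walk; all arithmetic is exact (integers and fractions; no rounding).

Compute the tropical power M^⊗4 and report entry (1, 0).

M^⊗2:
  [10, 2, 6, -14]
  [17, 4, 7, -13]
  [13, 5, 1, -19]
  [16, 4, 2, -29]
M^⊗3:
  [15, 7, 11, -9]
  [22, 14, 13, -7]
  [18, 10, 14, -6]
  [21, 13, 13, -7]
M^⊗4:
  [20, 12, 16, -4]
  [27, 19, 23, 3]
  [23, 15, 19, -1]
  [26, 18, 22, 2]
Key observation: the optimum is the walk 1->2->0->0->0, with weight 9 + 8 + 5 + 5 = 27.
Optimal value attained by: walk 1->2->0->0->0.
Answer: (M^⊗4)[1][0] = 27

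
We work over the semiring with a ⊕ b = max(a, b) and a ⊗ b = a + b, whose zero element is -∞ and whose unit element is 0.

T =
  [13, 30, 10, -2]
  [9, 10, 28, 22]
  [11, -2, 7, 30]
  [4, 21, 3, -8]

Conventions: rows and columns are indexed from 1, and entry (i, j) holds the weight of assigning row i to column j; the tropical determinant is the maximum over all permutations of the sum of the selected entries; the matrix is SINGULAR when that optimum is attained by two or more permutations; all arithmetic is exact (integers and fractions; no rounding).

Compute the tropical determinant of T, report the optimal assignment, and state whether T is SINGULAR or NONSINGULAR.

σ = (1, 2, 3, 4): 13 + 10 + 7 + (-8) = 22
σ = (1, 2, 4, 3): 13 + 10 + 30 + 3 = 56
σ = (1, 3, 2, 4): 13 + 28 + (-2) + (-8) = 31
σ = (1, 3, 4, 2): 13 + 28 + 30 + 21 = 92
σ = (1, 4, 2, 3): 13 + 22 + (-2) + 3 = 36
σ = (1, 4, 3, 2): 13 + 22 + 7 + 21 = 63
σ = (2, 1, 3, 4): 30 + 9 + 7 + (-8) = 38
σ = (2, 1, 4, 3): 30 + 9 + 30 + 3 = 72
σ = (2, 3, 1, 4): 30 + 28 + 11 + (-8) = 61
σ = (2, 3, 4, 1): 30 + 28 + 30 + 4 = 92
σ = (2, 4, 1, 3): 30 + 22 + 11 + 3 = 66
σ = (2, 4, 3, 1): 30 + 22 + 7 + 4 = 63
σ = (3, 1, 2, 4): 10 + 9 + (-2) + (-8) = 9
σ = (3, 1, 4, 2): 10 + 9 + 30 + 21 = 70
σ = (3, 2, 1, 4): 10 + 10 + 11 + (-8) = 23
σ = (3, 2, 4, 1): 10 + 10 + 30 + 4 = 54
σ = (3, 4, 1, 2): 10 + 22 + 11 + 21 = 64
σ = (3, 4, 2, 1): 10 + 22 + (-2) + 4 = 34
σ = (4, 1, 2, 3): (-2) + 9 + (-2) + 3 = 8
σ = (4, 1, 3, 2): (-2) + 9 + 7 + 21 = 35
σ = (4, 2, 1, 3): (-2) + 10 + 11 + 3 = 22
σ = (4, 2, 3, 1): (-2) + 10 + 7 + 4 = 19
σ = (4, 3, 1, 2): (-2) + 28 + 11 + 21 = 58
σ = (4, 3, 2, 1): (-2) + 28 + (-2) + 4 = 28
Optimal value attained by: σ = (1, 3, 4, 2).
Answer: det⊕(T) = 92; verdict: SINGULAR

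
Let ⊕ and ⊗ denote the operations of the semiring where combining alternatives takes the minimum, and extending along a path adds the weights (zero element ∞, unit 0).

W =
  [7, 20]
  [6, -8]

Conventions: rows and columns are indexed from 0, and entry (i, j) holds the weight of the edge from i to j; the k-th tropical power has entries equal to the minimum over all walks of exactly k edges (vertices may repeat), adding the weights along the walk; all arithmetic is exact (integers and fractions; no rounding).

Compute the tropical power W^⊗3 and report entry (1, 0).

W^⊗2:
  [14, 12]
  [-2, -16]
W^⊗3:
  [18, 4]
  [-10, -24]
Key observation: the optimum is the walk 1->1->1->0, with weight (-8) + (-8) + 6 = -10.
Optimal value attained by: walk 1->1->1->0.
Answer: (W^⊗3)[1][0] = -10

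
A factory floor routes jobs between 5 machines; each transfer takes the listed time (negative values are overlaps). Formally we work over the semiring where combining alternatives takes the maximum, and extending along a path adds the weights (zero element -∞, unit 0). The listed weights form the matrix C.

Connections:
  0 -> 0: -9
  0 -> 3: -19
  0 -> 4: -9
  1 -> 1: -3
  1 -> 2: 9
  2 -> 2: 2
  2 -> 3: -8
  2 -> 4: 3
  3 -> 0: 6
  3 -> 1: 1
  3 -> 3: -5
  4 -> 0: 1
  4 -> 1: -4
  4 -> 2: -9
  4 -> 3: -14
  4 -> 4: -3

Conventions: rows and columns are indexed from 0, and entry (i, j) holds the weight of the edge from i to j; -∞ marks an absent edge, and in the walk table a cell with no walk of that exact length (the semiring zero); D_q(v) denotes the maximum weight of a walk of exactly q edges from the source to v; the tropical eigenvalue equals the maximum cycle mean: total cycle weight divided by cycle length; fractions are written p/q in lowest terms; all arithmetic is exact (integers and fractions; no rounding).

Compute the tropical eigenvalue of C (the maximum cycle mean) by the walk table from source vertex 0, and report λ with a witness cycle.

q=0: [0, -∞, -∞, -∞, -∞]
q=1: [-9, -∞, -∞, -19, -9]
q=2: [-8, -13, -18, -23, -12]
q=3: [-11, -16, -4, -26, -15]
q=4: [-14, -19, -2, -12, -1]
q=5: [0, -5, 0, -10, 1]
Optimal cycle mean attained by: cycle 1->2->4->1, total 9 + 3 + (-4), length 3.
Answer: λ = 8/3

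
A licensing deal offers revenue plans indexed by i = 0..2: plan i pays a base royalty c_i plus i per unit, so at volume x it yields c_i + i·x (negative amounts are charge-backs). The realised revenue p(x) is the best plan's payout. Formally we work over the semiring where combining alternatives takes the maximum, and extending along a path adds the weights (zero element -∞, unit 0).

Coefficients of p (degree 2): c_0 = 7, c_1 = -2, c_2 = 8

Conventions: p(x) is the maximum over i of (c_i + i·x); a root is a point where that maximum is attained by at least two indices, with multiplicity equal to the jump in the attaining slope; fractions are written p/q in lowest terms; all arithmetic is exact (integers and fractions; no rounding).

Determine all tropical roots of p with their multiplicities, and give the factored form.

hull edge (i=0, c=7) to (i=2, c=8): slope 1/2, span 2
Factored form: p(x) = 8 ⊗ (x ⊕ (-1/2)) ⊗ (x ⊕ (-1/2))
Answer: roots = -1/2 (mult 2)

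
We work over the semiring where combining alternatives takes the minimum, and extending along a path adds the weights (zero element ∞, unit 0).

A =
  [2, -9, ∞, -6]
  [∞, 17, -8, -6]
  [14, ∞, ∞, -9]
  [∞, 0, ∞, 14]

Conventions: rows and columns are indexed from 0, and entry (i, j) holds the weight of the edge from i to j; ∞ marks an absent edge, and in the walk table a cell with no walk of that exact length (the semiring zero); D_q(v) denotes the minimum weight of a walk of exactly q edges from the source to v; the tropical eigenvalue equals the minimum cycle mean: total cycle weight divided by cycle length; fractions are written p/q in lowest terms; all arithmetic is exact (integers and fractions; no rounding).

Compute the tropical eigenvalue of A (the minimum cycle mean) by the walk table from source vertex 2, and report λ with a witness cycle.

q=0: [∞, ∞, 0, ∞]
q=1: [14, ∞, ∞, -9]
q=2: [16, -9, ∞, 5]
q=3: [18, 5, -17, -15]
q=4: [-3, -15, -3, -26]
Optimal cycle mean attained by: cycle 1->2->3->1, total (-8) + (-9) + 0, length 3.
Answer: λ = -17/3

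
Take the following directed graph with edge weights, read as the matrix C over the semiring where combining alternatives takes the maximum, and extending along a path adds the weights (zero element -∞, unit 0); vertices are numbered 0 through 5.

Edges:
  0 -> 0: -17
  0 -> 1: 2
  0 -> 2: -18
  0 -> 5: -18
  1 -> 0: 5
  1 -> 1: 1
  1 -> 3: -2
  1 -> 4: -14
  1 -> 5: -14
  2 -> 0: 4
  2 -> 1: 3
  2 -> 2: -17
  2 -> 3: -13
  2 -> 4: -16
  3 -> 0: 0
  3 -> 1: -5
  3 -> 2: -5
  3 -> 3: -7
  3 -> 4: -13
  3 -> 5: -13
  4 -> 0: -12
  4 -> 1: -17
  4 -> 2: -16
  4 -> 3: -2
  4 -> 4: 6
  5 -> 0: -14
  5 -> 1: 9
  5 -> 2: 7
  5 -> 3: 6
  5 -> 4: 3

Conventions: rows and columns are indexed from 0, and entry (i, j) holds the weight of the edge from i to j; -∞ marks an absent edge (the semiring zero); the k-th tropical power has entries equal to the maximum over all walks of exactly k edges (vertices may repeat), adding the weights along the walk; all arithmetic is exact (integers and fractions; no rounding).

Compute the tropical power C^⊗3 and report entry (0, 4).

C^⊗2:
  [7, 3, -11, 0, -12, -12]
  [6, 7, -7, -1, -8, -13]
  [8, 6, -14, 1, -10, -11]
  [0, 2, -6, -7, -7, -18]
  [-2, -7, -7, 4, 12, -15]
  [14, 10, 1, 7, 9, -5]
C^⊗3:
  [8, 9, -5, 1, -6, -11]
  [12, 8, -6, 5, -2, -7]
  [11, 10, -4, 4, -4, -8]
  [7, 3, -11, 0, -1, -12]
  [4, 0, -1, 10, 18, -9]
  [15, 16, 2, 8, 15, -4]
Key observation: the optimum is the walk 0->1->4->4, with weight 2 + (-14) + 6 = -6.
Optimal value attained by: walk 0->1->4->4.
Answer: (C^⊗3)[0][4] = -6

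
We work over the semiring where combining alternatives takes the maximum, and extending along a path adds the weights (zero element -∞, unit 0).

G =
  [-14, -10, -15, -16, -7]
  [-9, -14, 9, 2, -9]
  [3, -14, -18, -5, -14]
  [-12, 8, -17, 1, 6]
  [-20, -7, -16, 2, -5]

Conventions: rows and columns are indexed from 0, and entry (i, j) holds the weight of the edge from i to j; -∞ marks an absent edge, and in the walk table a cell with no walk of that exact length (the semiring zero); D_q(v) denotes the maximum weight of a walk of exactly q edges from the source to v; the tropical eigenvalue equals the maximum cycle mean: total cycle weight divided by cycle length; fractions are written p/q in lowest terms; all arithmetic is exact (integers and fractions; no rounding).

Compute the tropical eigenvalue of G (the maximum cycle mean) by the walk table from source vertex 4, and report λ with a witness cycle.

q=0: [-∞, -∞, -∞, -∞, 0]
q=1: [-20, -7, -16, 2, -5]
q=2: [-10, 10, 2, 3, 8]
q=3: [5, 11, 19, 12, 9]
q=4: [22, 20, 20, 14, 18]
q=5: [23, 22, 29, 22, 20]
Optimal cycle mean attained by: cycle 1->3->1, total 2 + 8, length 2.
Answer: λ = 5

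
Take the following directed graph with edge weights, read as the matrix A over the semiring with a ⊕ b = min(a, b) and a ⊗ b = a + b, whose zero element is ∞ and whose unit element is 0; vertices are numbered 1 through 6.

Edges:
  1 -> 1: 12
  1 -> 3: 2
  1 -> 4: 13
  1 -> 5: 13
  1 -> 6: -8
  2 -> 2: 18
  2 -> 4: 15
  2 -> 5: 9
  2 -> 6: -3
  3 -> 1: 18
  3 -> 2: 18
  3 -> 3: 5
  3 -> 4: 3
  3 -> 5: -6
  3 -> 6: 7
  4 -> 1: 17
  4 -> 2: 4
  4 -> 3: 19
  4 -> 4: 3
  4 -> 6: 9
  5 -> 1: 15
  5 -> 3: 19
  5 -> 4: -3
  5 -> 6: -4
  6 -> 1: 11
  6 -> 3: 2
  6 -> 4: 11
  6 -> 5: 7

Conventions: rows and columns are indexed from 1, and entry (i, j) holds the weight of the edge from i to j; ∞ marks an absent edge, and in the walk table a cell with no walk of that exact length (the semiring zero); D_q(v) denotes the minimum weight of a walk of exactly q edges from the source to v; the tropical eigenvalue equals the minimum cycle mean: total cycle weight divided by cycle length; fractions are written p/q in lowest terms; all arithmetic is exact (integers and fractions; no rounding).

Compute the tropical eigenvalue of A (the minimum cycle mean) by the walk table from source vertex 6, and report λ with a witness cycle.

q=0: [∞, ∞, ∞, ∞, ∞, 0]
q=1: [11, ∞, 2, 11, 7, ∞]
q=2: [20, 15, 7, 4, -4, 3]
q=3: [11, 8, 5, -7, 1, -8]
q=4: [3, -3, -6, -4, -1, -3]
q=5: [8, 0, -1, -4, -12, -6]
q=6: [3, 0, -4, -15, -7, -16]
Optimal cycle mean attained by: cycle 3->5->6->3, total (-6) + (-4) + 2, length 3.
Answer: λ = -8/3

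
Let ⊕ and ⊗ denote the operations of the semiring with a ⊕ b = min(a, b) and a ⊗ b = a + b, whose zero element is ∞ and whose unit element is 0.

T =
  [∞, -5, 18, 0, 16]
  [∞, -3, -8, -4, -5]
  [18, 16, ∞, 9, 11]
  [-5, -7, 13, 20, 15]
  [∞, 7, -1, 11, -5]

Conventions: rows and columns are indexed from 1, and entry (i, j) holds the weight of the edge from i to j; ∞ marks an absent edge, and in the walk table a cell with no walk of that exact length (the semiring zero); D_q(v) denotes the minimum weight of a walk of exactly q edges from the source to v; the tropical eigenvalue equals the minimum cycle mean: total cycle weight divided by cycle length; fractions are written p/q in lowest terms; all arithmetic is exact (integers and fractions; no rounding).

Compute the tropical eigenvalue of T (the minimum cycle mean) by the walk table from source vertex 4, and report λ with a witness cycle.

q=0: [∞, ∞, ∞, 0, ∞]
q=1: [-5, -7, 13, 20, 15]
q=2: [15, -10, -15, -11, -12]
q=3: [-16, -18, -18, -14, -17]
q=4: [-19, -21, -26, -22, -23]
q=5: [-27, -29, -29, -25, -28]
Optimal cycle mean attained by: cycle 2->4->2, total (-4) + (-7), length 2.
Answer: λ = -11/2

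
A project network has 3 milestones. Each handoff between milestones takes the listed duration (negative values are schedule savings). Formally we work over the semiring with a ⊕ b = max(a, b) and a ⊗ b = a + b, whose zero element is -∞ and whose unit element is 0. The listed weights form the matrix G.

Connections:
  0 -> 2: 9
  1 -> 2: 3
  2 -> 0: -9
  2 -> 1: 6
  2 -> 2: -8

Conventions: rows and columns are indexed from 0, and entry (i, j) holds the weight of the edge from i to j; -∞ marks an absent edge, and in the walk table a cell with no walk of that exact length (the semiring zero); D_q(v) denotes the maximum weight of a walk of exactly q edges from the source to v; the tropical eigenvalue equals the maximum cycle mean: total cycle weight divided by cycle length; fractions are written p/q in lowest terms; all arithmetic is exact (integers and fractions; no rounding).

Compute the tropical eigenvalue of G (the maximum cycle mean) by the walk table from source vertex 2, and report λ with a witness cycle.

q=0: [-∞, -∞, 0]
q=1: [-9, 6, -8]
q=2: [-17, -2, 9]
q=3: [0, 15, 1]
Optimal cycle mean attained by: cycle 1->2->1, total 3 + 6, length 2.
Answer: λ = 9/2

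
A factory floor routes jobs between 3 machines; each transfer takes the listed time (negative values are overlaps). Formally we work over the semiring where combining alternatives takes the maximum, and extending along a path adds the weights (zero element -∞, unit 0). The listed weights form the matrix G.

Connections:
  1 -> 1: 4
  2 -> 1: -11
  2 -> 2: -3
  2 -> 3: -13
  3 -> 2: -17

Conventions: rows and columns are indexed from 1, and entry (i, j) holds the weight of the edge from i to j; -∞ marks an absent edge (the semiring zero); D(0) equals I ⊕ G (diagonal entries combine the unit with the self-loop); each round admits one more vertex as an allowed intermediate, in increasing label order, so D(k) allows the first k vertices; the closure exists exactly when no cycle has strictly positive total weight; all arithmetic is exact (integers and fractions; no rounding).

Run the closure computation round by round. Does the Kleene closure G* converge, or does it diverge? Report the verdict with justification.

Detection: at round 0, diagonal entry (1, 1) turns strictly positive.
Key observation: the cycle 1->1 has total weight 4, which is strictly positive.
Answer: DIVERGES — positive cycle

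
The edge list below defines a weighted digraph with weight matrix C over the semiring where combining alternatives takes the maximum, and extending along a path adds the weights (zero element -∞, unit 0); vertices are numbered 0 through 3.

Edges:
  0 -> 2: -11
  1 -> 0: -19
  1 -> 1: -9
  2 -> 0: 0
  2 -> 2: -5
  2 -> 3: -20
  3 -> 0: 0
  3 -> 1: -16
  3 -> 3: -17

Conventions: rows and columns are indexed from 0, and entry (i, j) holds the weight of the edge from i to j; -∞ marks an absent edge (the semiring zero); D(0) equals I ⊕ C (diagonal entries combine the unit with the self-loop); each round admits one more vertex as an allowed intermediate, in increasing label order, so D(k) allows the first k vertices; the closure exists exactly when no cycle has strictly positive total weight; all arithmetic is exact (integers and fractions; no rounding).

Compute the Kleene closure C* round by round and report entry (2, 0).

D(0):
  [0, -∞, -11, -∞]
  [-19, 0, -∞, -∞]
  [0, -∞, 0, -20]
  [0, -16, -∞, 0]
D(1):
  [0, -∞, -11, -∞]
  [-19, 0, -30, -∞]
  [0, -∞, 0, -20]
  [0, -16, -11, 0]
D(2):
  [0, -∞, -11, -∞]
  [-19, 0, -30, -∞]
  [0, -∞, 0, -20]
  [0, -16, -11, 0]
D(3):
  [0, -∞, -11, -31]
  [-19, 0, -30, -50]
  [0, -∞, 0, -20]
  [0, -16, -11, 0]
D(4):
  [0, -47, -11, -31]
  [-19, 0, -30, -50]
  [0, -36, 0, -20]
  [0, -16, -11, 0]
Answer: C*[2][0] = 0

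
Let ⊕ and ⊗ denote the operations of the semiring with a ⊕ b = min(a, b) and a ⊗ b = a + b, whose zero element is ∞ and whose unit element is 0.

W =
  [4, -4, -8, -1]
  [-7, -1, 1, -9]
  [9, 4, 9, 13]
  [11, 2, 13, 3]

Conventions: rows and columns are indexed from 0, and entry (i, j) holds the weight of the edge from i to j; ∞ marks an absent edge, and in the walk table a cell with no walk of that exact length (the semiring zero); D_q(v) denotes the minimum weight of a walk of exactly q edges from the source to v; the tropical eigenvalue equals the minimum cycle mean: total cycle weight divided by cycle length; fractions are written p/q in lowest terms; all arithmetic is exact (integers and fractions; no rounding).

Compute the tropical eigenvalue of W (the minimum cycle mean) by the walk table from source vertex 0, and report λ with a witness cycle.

q=0: [0, ∞, ∞, ∞]
q=1: [4, -4, -8, -1]
q=2: [-11, -5, -4, -13]
q=3: [-12, -15, -19, -14]
q=4: [-22, -16, -20, -24]
Optimal cycle mean attained by: cycle 0->1->0, total (-4) + (-7), length 2.
Answer: λ = -11/2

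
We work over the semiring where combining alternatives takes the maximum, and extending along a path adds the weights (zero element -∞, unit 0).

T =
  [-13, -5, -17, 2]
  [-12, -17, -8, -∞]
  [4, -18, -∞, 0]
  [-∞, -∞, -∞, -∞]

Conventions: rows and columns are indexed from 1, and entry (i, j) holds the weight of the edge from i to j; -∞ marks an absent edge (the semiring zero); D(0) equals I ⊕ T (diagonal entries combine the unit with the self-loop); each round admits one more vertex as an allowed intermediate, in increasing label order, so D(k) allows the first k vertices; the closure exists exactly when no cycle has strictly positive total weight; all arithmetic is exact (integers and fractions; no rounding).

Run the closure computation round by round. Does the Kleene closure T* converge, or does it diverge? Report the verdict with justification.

D(0):
  [0, -5, -17, 2]
  [-12, 0, -8, -∞]
  [4, -18, 0, 0]
  [-∞, -∞, -∞, 0]
D(1):
  [0, -5, -17, 2]
  [-12, 0, -8, -10]
  [4, -1, 0, 6]
  [-∞, -∞, -∞, 0]
D(2):
  [0, -5, -13, 2]
  [-12, 0, -8, -10]
  [4, -1, 0, 6]
  [-∞, -∞, -∞, 0]
D(3):
  [0, -5, -13, 2]
  [-4, 0, -8, -2]
  [4, -1, 0, 6]
  [-∞, -∞, -∞, 0]
D(4):
  [0, -5, -13, 2]
  [-4, 0, -8, -2]
  [4, -1, 0, 6]
  [-∞, -∞, -∞, 0]
Key observation: every diagonal entry stays at the unit through all rounds, so no improving cycle exists.
Answer: CONVERGES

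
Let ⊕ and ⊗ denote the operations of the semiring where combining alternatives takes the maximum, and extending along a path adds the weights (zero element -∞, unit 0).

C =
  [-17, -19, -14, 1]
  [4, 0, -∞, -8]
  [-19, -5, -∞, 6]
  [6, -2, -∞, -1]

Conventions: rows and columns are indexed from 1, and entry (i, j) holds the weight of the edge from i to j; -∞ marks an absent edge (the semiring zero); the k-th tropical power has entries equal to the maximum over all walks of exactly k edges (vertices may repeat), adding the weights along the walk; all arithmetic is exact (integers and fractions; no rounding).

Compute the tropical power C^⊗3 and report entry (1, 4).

C^⊗2:
  [7, -1, -31, 0]
  [4, 0, -10, 5]
  [12, 4, -33, 5]
  [5, -2, -8, 7]
C^⊗3:
  [6, -1, -7, 8]
  [11, 3, -10, 5]
  [11, 4, -2, 13]
  [13, 5, -9, 6]
Key observation: the optimum is the walk 1->4->1->4, with weight 1 + 6 + 1 = 8.
Optimal value attained by: walk 1->4->1->4.
Answer: (C^⊗3)[1][4] = 8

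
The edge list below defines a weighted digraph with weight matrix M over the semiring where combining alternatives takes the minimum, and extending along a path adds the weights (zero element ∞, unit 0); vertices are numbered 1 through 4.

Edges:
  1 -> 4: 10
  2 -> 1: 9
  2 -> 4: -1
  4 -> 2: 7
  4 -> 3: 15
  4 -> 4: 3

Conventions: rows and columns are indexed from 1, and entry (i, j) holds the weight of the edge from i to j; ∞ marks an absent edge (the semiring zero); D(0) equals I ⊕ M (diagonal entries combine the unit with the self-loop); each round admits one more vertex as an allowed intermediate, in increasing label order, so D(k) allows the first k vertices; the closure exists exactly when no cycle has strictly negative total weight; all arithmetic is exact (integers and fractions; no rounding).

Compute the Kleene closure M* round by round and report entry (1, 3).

D(0):
  [0, ∞, ∞, 10]
  [9, 0, ∞, -1]
  [∞, ∞, 0, ∞]
  [∞, 7, 15, 0]
D(1):
  [0, ∞, ∞, 10]
  [9, 0, ∞, -1]
  [∞, ∞, 0, ∞]
  [∞, 7, 15, 0]
D(2):
  [0, ∞, ∞, 10]
  [9, 0, ∞, -1]
  [∞, ∞, 0, ∞]
  [16, 7, 15, 0]
D(3):
  [0, ∞, ∞, 10]
  [9, 0, ∞, -1]
  [∞, ∞, 0, ∞]
  [16, 7, 15, 0]
D(4):
  [0, 17, 25, 10]
  [9, 0, 14, -1]
  [∞, ∞, 0, ∞]
  [16, 7, 15, 0]
Answer: M*[1][3] = 25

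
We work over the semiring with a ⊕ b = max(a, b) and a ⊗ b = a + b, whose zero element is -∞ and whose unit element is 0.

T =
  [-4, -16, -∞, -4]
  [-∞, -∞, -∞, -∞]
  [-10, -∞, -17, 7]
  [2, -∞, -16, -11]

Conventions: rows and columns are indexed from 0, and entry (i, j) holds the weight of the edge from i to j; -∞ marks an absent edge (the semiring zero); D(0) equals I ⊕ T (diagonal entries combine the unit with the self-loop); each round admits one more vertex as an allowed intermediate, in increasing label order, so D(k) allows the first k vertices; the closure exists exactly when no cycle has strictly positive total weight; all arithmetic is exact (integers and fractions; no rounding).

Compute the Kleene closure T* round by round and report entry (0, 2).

D(0):
  [0, -16, -∞, -4]
  [-∞, 0, -∞, -∞]
  [-10, -∞, 0, 7]
  [2, -∞, -16, 0]
D(1):
  [0, -16, -∞, -4]
  [-∞, 0, -∞, -∞]
  [-10, -26, 0, 7]
  [2, -14, -16, 0]
D(2):
  [0, -16, -∞, -4]
  [-∞, 0, -∞, -∞]
  [-10, -26, 0, 7]
  [2, -14, -16, 0]
D(3):
  [0, -16, -∞, -4]
  [-∞, 0, -∞, -∞]
  [-10, -26, 0, 7]
  [2, -14, -16, 0]
D(4):
  [0, -16, -20, -4]
  [-∞, 0, -∞, -∞]
  [9, -7, 0, 7]
  [2, -14, -16, 0]
Answer: T*[0][2] = -20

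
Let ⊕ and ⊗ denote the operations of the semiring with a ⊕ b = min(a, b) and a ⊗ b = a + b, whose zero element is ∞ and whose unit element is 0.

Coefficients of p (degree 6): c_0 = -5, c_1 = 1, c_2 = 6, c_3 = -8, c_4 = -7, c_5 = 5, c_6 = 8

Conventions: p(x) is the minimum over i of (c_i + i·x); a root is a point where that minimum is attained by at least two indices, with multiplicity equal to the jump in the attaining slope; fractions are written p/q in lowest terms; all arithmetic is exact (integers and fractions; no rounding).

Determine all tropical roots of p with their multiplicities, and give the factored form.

hull edge (i=0, c=-5) to (i=3, c=-8): slope -1, span 3
hull edge (i=3, c=-8) to (i=4, c=-7): slope 1, span 1
hull edge (i=4, c=-7) to (i=6, c=8): slope 15/2, span 2
Factored form: p(x) = 8 ⊗ (x ⊕ (-15/2)) ⊗ (x ⊕ (-15/2)) ⊗ (x ⊕ (-1)) ⊗ (x ⊕ 1) ⊗ (x ⊕ 1) ⊗ (x ⊕ 1)
Answer: roots = -15/2 (mult 2), -1 (mult 1), 1 (mult 3)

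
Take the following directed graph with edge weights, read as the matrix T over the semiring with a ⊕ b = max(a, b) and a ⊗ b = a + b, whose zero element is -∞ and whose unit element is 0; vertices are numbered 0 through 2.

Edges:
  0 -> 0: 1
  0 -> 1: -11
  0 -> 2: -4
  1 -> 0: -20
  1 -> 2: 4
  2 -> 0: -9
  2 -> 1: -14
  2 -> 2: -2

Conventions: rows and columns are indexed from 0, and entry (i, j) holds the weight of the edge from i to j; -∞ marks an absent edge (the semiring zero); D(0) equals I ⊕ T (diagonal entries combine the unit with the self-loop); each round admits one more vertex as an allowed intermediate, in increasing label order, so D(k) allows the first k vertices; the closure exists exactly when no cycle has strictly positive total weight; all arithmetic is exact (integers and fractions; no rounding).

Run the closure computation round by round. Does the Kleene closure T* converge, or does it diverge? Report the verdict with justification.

Detection: at round 0, diagonal entry (0, 0) turns strictly positive.
Key observation: the cycle 0->0 has total weight 1, which is strictly positive.
Answer: DIVERGES — positive cycle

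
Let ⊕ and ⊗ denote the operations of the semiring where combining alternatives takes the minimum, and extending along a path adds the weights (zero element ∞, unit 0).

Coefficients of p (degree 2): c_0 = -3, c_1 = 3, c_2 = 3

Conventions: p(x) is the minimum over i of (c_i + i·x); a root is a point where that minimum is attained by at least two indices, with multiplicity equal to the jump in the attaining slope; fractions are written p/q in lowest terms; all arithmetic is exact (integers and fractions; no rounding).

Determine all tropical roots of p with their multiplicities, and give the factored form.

hull edge (i=0, c=-3) to (i=2, c=3): slope 3, span 2
Factored form: p(x) = 3 ⊗ (x ⊕ (-3)) ⊗ (x ⊕ (-3))
Answer: roots = -3 (mult 2)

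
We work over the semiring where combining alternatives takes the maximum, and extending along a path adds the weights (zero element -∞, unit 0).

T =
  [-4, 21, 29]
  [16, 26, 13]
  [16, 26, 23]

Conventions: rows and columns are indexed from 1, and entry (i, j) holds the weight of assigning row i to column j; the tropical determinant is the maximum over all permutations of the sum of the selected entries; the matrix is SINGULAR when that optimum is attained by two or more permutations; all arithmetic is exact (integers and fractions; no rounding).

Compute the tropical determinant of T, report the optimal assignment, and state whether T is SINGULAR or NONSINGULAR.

σ = (1, 2, 3): (-4) + 26 + 23 = 45
σ = (1, 3, 2): (-4) + 13 + 26 = 35
σ = (2, 1, 3): 21 + 16 + 23 = 60
σ = (2, 3, 1): 21 + 13 + 16 = 50
σ = (3, 1, 2): 29 + 16 + 26 = 71
σ = (3, 2, 1): 29 + 26 + 16 = 71
Optimal value attained by: σ = (3, 1, 2).
Answer: det⊕(T) = 71; verdict: SINGULAR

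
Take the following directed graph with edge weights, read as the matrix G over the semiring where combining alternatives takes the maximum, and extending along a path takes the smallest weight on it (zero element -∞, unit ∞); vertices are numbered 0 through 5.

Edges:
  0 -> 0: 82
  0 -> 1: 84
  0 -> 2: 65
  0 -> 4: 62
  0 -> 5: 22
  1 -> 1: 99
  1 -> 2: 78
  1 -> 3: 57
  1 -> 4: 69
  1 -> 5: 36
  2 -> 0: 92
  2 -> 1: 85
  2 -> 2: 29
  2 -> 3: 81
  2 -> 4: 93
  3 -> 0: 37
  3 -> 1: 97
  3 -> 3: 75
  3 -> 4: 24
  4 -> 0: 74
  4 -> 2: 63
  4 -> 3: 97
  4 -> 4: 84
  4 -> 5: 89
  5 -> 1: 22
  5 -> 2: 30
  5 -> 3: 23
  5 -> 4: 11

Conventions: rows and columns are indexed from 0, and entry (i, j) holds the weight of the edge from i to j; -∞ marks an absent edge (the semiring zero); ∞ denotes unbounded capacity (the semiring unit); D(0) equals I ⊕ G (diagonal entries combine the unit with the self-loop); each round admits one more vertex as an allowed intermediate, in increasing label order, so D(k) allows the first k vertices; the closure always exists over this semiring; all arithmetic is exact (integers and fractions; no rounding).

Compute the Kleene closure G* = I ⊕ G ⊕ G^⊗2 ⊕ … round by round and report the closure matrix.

D(0):
  [∞, 84, 65, -∞, 62, 22]
  [-∞, ∞, 78, 57, 69, 36]
  [92, 85, ∞, 81, 93, -∞]
  [37, 97, -∞, ∞, 24, -∞]
  [74, -∞, 63, 97, ∞, 89]
  [-∞, 22, 30, 23, 11, ∞]
D(1):
  [∞, 84, 65, -∞, 62, 22]
  [-∞, ∞, 78, 57, 69, 36]
  [92, 85, ∞, 81, 93, 22]
  [37, 97, 37, ∞, 37, 22]
  [74, 74, 65, 97, ∞, 89]
  [-∞, 22, 30, 23, 11, ∞]
D(2):
  [∞, 84, 78, 57, 69, 36]
  [-∞, ∞, 78, 57, 69, 36]
  [92, 85, ∞, 81, 93, 36]
  [37, 97, 78, ∞, 69, 36]
  [74, 74, 74, 97, ∞, 89]
  [-∞, 22, 30, 23, 22, ∞]
D(3):
  [∞, 84, 78, 78, 78, 36]
  [78, ∞, 78, 78, 78, 36]
  [92, 85, ∞, 81, 93, 36]
  [78, 97, 78, ∞, 78, 36]
  [74, 74, 74, 97, ∞, 89]
  [30, 30, 30, 30, 30, ∞]
D(4):
  [∞, 84, 78, 78, 78, 36]
  [78, ∞, 78, 78, 78, 36]
  [92, 85, ∞, 81, 93, 36]
  [78, 97, 78, ∞, 78, 36]
  [78, 97, 78, 97, ∞, 89]
  [30, 30, 30, 30, 30, ∞]
D(5):
  [∞, 84, 78, 78, 78, 78]
  [78, ∞, 78, 78, 78, 78]
  [92, 93, ∞, 93, 93, 89]
  [78, 97, 78, ∞, 78, 78]
  [78, 97, 78, 97, ∞, 89]
  [30, 30, 30, 30, 30, ∞]
D(6):
  [∞, 84, 78, 78, 78, 78]
  [78, ∞, 78, 78, 78, 78]
  [92, 93, ∞, 93, 93, 89]
  [78, 97, 78, ∞, 78, 78]
  [78, 97, 78, 97, ∞, 89]
  [30, 30, 30, 30, 30, ∞]
Answer: G* = [[∞, 84, 78, 78, 78, 78], [78, ∞, 78, 78, 78, 78], [92, 93, ∞, 93, 93, 89], [78, 97, 78, ∞, 78, 78], [78, 97, 78, 97, ∞, 89], [30, 30, 30, 30, 30, ∞]]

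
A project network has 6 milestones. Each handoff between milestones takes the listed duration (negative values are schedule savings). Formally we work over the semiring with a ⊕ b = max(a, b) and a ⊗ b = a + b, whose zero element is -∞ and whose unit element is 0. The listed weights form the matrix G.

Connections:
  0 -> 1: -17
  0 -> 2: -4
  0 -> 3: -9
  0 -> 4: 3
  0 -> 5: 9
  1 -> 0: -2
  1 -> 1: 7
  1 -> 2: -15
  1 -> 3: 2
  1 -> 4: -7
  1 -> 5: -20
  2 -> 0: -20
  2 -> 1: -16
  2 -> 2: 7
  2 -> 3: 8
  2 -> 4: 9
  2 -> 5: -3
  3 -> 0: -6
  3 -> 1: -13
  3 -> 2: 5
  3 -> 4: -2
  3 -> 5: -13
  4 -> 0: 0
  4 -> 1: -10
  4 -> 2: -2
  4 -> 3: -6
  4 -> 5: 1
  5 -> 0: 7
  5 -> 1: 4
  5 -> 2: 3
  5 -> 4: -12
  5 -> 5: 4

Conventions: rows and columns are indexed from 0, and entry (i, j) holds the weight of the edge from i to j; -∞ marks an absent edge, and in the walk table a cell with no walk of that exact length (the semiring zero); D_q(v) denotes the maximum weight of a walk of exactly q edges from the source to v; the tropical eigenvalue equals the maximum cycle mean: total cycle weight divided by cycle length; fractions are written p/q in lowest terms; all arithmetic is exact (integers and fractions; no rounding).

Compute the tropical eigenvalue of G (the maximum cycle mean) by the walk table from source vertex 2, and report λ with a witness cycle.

q=0: [-∞, -∞, 0, -∞, -∞, -∞]
q=1: [-20, -16, 7, 8, 9, -3]
q=2: [9, 1, 14, 15, 16, 10]
q=3: [17, 14, 21, 22, 23, 18]
q=4: [25, 22, 28, 29, 30, 26]
q=5: [33, 30, 35, 36, 37, 34]
q=6: [41, 38, 42, 43, 44, 42]
Optimal cycle mean attained by: cycle 0->5->0, total 9 + 7, length 2.
Answer: λ = 8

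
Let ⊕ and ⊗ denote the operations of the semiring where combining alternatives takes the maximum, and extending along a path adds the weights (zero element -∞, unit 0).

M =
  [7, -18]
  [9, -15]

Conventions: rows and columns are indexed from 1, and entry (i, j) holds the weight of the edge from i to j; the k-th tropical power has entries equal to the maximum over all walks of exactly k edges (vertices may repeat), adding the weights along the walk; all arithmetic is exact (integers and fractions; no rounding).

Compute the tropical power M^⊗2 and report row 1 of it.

M^⊗2:
  [14, -11]
  [16, -9]
Answer: row 1 of M^⊗2 = [14, -11]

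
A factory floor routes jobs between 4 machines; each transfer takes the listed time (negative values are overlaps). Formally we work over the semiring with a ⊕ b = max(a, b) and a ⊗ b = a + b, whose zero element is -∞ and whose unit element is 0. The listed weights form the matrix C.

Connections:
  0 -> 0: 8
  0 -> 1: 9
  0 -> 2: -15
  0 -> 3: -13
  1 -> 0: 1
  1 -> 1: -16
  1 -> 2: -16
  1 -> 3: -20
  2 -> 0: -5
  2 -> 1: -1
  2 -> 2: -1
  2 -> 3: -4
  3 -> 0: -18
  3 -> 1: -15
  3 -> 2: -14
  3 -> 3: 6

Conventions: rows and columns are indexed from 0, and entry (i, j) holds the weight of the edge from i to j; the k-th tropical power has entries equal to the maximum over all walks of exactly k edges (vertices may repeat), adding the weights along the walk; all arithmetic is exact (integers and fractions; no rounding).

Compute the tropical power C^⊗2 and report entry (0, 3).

C^⊗2:
  [16, 17, -7, -5]
  [9, 10, -14, -12]
  [3, 4, -2, 2]
  [-10, -9, -8, 12]
Key observation: the optimum is the walk 0->0->3, with weight 8 + (-13) = -5.
Optimal value attained by: walk 0->0->3.
Answer: (C^⊗2)[0][3] = -5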